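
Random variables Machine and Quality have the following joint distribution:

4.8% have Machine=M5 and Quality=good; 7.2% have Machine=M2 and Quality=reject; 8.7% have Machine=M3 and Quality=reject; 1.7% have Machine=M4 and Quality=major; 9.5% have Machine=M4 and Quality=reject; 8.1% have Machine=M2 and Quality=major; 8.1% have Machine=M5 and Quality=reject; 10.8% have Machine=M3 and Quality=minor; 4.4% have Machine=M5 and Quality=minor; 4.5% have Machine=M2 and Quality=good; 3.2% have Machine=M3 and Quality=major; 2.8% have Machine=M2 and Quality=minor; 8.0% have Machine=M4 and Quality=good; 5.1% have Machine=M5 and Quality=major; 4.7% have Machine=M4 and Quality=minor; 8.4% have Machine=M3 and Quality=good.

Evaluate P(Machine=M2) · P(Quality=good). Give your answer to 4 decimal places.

P(Machine=M2) = 0.045 + 0.028 + 0.081 + 0.072 = 0.226.
P(Quality=good) = 0.045 + 0.084 + 0.080 + 0.048 = 0.257.
Product: 0.226 × 0.257 = 0.0581.

0.0581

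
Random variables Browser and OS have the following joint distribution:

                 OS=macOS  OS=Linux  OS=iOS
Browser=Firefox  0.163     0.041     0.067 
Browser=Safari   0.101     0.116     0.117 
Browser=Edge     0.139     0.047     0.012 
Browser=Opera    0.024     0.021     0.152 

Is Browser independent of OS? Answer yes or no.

P(Browser=Opera) = 0.197 and P(OS=iOS) = 0.348, so their product is 0.06856, but P(Browser=Opera, OS=iOS) = 0.152. Since these differ, Browser and OS are not independent.

no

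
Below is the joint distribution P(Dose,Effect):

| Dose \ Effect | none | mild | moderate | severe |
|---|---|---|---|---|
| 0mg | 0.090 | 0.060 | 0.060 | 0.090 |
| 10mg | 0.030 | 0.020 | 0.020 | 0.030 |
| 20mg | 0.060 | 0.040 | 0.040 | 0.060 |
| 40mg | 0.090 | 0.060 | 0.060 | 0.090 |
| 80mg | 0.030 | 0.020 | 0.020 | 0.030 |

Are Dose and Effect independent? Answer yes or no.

yes

Every cell satisfies P(Dose,Effect) = P(Dose)·P(Effect). For instance P(Dose=20mg) = 0.200, P(Effect=none) = 0.300, and 0.200×0.300 = 0.060 matches the joint entry. So Dose and Effect are independent.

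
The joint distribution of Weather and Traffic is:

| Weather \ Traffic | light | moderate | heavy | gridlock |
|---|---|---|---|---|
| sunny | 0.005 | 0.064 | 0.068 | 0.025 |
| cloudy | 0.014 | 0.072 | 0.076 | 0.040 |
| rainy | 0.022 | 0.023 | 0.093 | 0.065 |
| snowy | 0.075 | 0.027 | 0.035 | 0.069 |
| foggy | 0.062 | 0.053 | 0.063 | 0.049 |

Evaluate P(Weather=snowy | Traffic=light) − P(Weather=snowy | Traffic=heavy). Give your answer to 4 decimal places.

0.3169

P(Traffic=light) = 0.005 + 0.014 + 0.022 + 0.075 + 0.062 = 0.178; P(Weather=snowy | Traffic=light) = 0.075/0.178 = 0.42135.
P(Traffic=heavy) = 0.068 + 0.076 + 0.093 + 0.035 + 0.063 = 0.335; P(Weather=snowy | Traffic=heavy) = 0.035/0.335 = 0.10448.
Difference = 0.3169.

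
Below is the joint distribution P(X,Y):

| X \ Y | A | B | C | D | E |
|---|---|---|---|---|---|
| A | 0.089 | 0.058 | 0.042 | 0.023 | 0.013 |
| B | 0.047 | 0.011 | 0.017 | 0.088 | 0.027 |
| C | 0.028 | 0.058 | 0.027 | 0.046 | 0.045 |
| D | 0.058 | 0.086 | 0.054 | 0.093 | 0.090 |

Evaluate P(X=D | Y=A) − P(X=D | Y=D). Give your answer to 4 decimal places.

P(Y=A) = 0.089 + 0.047 + 0.028 + 0.058 = 0.222; P(X=D | Y=A) = 0.058/0.222 = 0.26126.
P(Y=D) = 0.023 + 0.088 + 0.046 + 0.093 = 0.250; P(X=D | Y=D) = 0.093/0.250 = 0.37200.
Difference = -0.1107.

-0.1107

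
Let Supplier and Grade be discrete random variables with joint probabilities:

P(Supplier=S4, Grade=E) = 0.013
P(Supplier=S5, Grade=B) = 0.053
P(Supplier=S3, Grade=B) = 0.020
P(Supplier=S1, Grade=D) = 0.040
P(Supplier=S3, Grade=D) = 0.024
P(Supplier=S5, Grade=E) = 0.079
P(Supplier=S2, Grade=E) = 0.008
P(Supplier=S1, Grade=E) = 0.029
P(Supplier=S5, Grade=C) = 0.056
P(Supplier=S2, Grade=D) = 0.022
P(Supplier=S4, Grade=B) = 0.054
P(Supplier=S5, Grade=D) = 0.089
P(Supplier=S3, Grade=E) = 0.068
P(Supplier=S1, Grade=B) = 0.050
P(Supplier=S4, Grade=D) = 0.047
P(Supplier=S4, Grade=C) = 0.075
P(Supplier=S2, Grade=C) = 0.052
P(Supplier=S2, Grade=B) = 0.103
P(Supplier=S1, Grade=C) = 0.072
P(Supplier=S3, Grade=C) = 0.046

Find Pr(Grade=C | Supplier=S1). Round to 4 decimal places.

0.3770

P(Supplier=S1) = 0.050 + 0.072 + 0.040 + 0.029 = 0.191.
P(Grade=C | Supplier=S1) = 0.072/0.191 = 0.3770.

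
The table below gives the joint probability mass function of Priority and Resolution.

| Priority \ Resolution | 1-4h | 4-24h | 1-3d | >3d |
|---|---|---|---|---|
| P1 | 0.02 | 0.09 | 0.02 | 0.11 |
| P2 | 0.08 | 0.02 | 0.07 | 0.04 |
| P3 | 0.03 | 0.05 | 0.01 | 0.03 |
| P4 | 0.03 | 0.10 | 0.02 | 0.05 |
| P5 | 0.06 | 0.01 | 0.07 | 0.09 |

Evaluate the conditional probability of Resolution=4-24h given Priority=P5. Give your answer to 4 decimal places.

0.0435

P(Priority=P5) = 0.06 + 0.01 + 0.07 + 0.09 = 0.23.
P(Resolution=4-24h | Priority=P5) = 0.01/0.23 = 0.0435.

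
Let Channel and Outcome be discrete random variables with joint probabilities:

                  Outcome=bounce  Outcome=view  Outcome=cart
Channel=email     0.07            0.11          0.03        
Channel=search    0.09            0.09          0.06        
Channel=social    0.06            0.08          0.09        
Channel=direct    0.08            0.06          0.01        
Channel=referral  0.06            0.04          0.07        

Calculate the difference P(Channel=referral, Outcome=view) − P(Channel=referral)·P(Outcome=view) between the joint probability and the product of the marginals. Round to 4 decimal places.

-0.0246

P(Channel=referral) = 0.06 + 0.04 + 0.07 = 0.17.
P(Outcome=view) = 0.11 + 0.09 + 0.08 + 0.06 + 0.04 = 0.38.
P(Channel=referral, Outcome=view) − P(Channel=referral)P(Outcome=view) = 0.04 − 0.17×0.38 = -0.0246.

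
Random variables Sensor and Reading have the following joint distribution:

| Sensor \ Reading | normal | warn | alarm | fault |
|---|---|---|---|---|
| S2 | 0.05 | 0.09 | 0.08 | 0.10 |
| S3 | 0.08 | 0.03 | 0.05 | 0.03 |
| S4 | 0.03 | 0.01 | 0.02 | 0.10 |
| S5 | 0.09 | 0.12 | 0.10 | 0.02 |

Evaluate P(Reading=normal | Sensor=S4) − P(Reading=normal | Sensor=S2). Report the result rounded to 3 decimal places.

P(Sensor=S4) = 0.03 + 0.01 + 0.02 + 0.10 = 0.16; P(Reading=normal | Sensor=S4) = 0.03/0.16 = 0.1875.
P(Sensor=S2) = 0.05 + 0.09 + 0.08 + 0.10 = 0.32; P(Reading=normal | Sensor=S2) = 0.05/0.32 = 0.1563.
Difference = 0.031.

0.031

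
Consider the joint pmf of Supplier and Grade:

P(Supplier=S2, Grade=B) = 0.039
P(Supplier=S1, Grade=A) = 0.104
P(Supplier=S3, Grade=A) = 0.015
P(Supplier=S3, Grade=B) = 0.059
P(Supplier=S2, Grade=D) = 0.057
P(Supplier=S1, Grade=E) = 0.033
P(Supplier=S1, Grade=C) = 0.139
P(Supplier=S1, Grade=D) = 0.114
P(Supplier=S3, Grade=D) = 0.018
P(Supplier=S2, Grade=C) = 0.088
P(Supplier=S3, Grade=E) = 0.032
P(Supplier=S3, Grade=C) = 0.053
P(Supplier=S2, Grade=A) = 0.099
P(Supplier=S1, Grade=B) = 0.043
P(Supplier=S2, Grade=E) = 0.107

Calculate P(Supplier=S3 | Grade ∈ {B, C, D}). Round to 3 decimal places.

0.213

P(Grade=B) = 0.043 + 0.039 + 0.059 = 0.141.
P(Grade=C) = 0.139 + 0.088 + 0.053 = 0.280.
P(Grade=D) = 0.114 + 0.057 + 0.018 = 0.189.
P(Grade ∈ {B, C, D}) = 0.141 + 0.280 + 0.189 = 0.610; P(Supplier=S3, Grade ∈ {B, C, D}) = 0.059 + 0.053 + 0.018 = 0.130.
P(Supplier=S3 | Grade ∈ {B, C, D}) = 0.130/0.610 = 0.213.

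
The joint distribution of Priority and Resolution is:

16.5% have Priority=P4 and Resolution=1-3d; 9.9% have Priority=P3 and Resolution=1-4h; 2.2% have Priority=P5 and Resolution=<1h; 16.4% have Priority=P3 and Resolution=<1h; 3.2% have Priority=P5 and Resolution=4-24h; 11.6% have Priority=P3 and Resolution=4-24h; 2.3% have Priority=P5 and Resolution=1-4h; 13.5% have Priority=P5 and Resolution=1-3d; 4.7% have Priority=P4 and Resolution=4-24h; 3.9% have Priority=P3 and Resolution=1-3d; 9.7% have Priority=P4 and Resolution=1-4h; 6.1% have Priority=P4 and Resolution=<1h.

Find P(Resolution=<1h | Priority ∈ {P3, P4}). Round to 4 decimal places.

P(Priority=P3) = 0.164 + 0.099 + 0.116 + 0.039 = 0.418.
P(Priority=P4) = 0.061 + 0.097 + 0.047 + 0.165 = 0.370.
P(Priority ∈ {P3, P4}) = 0.418 + 0.370 = 0.788; P(Resolution=<1h, Priority ∈ {P3, P4}) = 0.164 + 0.061 = 0.225.
P(Resolution=<1h | Priority ∈ {P3, P4}) = 0.225/0.788 = 0.2855.

0.2855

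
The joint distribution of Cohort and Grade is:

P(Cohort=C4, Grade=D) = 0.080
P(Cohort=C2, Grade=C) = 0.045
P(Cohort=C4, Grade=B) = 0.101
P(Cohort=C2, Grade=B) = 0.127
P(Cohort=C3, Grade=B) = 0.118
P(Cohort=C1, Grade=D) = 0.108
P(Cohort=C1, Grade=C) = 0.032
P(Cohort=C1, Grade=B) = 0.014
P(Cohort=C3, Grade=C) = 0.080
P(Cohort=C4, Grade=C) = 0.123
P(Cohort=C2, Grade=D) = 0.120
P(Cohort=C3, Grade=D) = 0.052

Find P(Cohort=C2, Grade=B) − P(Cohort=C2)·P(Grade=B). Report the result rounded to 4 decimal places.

0.0219

P(Cohort=C2) = 0.127 + 0.045 + 0.120 = 0.292.
P(Grade=B) = 0.014 + 0.127 + 0.118 + 0.101 = 0.360.
P(Cohort=C2, Grade=B) − P(Cohort=C2)P(Grade=B) = 0.127 − 0.292×0.360 = 0.0219.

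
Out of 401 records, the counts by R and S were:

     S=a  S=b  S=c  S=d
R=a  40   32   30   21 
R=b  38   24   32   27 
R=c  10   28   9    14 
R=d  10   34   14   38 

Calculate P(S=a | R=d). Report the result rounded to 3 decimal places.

Total with R=d: 10 + 34 + 14 + 38 = 96.
P(S=a | R=d) = 10/96 = 0.104.

0.104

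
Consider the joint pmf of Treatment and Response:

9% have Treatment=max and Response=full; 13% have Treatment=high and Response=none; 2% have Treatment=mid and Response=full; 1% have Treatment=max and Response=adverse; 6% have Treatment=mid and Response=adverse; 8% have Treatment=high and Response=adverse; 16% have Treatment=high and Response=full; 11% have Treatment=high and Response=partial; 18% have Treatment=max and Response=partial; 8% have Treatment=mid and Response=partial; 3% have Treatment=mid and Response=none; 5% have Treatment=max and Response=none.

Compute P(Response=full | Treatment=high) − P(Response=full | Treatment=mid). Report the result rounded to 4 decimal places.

0.2281

P(Treatment=high) = 0.13 + 0.11 + 0.16 + 0.08 = 0.48; P(Response=full | Treatment=high) = 0.16/0.48 = 0.33333.
P(Treatment=mid) = 0.03 + 0.08 + 0.02 + 0.06 = 0.19; P(Response=full | Treatment=mid) = 0.02/0.19 = 0.10526.
Difference = 0.2281.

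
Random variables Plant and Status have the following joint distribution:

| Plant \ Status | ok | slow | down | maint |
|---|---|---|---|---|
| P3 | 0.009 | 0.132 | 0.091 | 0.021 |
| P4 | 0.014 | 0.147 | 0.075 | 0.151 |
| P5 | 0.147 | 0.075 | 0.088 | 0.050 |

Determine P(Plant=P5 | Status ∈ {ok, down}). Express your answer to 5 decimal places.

0.55425

P(Status=ok) = 0.009 + 0.014 + 0.147 = 0.170.
P(Status=down) = 0.091 + 0.075 + 0.088 = 0.254.
P(Status ∈ {ok, down}) = 0.170 + 0.254 = 0.424; P(Plant=P5, Status ∈ {ok, down}) = 0.147 + 0.088 = 0.235.
P(Plant=P5 | Status ∈ {ok, down}) = 0.235/0.424 = 0.55425.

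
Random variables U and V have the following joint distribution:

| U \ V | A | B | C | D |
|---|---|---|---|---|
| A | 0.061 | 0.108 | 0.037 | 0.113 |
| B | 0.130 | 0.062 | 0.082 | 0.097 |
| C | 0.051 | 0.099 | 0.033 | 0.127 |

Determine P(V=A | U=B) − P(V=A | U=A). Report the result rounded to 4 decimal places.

0.1592

P(U=B) = 0.130 + 0.062 + 0.082 + 0.097 = 0.371; P(V=A | U=B) = 0.130/0.371 = 0.35040.
P(U=A) = 0.061 + 0.108 + 0.037 + 0.113 = 0.319; P(V=A | U=A) = 0.061/0.319 = 0.19122.
Difference = 0.1592.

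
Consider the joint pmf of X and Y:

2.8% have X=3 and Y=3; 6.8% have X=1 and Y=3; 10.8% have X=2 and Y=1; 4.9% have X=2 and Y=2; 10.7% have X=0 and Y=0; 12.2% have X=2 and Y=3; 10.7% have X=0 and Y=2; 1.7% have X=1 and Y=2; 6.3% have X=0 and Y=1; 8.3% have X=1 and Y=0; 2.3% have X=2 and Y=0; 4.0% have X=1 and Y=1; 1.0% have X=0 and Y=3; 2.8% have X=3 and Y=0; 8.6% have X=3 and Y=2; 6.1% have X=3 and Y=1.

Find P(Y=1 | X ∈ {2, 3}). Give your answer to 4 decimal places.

P(X=2) = 0.023 + 0.108 + 0.049 + 0.122 = 0.302.
P(X=3) = 0.028 + 0.061 + 0.086 + 0.028 = 0.203.
P(X ∈ {2, 3}) = 0.302 + 0.203 = 0.505; P(Y=1, X ∈ {2, 3}) = 0.108 + 0.061 = 0.169.
P(Y=1 | X ∈ {2, 3}) = 0.169/0.505 = 0.3347.

0.3347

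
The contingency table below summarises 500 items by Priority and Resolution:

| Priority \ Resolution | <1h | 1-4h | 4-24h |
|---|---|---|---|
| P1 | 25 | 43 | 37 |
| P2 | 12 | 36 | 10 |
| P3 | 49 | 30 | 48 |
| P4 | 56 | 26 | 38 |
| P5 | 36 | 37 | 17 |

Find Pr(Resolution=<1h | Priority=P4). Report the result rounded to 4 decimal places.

Total with Priority=P4: 56 + 26 + 38 = 120.
P(Resolution=<1h | Priority=P4) = 56/120 = 0.4667.

0.4667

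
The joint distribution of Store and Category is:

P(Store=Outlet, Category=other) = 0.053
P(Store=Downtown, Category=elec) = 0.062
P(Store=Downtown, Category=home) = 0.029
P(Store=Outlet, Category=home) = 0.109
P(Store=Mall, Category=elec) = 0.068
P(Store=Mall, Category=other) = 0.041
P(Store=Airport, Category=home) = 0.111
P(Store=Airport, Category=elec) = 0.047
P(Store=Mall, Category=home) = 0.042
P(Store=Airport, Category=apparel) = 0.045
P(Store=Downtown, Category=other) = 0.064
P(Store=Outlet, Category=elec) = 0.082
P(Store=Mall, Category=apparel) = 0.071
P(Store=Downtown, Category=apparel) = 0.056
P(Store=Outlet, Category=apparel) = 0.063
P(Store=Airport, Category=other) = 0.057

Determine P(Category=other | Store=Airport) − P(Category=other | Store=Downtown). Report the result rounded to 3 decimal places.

P(Store=Airport) = 0.045 + 0.047 + 0.111 + 0.057 = 0.260; P(Category=other | Store=Airport) = 0.057/0.260 = 0.2192.
P(Store=Downtown) = 0.056 + 0.062 + 0.029 + 0.064 = 0.211; P(Category=other | Store=Downtown) = 0.064/0.211 = 0.3033.
Difference = -0.084.

-0.084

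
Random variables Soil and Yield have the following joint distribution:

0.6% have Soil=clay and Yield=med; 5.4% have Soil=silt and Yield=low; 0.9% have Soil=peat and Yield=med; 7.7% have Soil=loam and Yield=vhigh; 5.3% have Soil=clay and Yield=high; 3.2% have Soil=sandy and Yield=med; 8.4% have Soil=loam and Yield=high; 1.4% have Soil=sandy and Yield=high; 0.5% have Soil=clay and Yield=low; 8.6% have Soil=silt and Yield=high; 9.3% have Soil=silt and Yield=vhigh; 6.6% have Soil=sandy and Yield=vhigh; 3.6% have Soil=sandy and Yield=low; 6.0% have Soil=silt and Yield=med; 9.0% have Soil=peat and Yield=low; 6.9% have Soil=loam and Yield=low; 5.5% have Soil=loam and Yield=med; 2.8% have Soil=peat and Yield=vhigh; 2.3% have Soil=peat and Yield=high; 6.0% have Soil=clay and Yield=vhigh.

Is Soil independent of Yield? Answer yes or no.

no

P(Soil=peat) = 0.150 and P(Yield=low) = 0.254, so their product is 0.03810, but P(Soil=peat, Yield=low) = 0.090. Since these differ, Soil and Yield are not independent.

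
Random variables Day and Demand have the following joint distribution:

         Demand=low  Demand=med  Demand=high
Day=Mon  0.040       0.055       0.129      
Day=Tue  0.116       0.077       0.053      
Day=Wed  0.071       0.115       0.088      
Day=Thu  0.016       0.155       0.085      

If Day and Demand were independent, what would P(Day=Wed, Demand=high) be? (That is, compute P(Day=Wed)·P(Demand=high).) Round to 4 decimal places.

0.0973

P(Day=Wed) = 0.071 + 0.115 + 0.088 = 0.274.
P(Demand=high) = 0.129 + 0.053 + 0.088 + 0.085 = 0.355.
Product: 0.274 × 0.355 = 0.0973.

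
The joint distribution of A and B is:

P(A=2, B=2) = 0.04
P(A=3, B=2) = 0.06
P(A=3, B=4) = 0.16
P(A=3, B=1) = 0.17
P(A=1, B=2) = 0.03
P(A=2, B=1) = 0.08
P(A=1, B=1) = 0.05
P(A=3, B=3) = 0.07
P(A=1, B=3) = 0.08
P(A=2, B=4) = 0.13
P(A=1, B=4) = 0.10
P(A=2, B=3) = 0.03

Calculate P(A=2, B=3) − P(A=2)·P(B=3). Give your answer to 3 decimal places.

P(A=2) = 0.08 + 0.04 + 0.03 + 0.13 = 0.28.
P(B=3) = 0.08 + 0.03 + 0.07 = 0.18.
P(A=2, B=3) − P(A=2)P(B=3) = 0.03 − 0.28×0.18 = -0.020.

-0.020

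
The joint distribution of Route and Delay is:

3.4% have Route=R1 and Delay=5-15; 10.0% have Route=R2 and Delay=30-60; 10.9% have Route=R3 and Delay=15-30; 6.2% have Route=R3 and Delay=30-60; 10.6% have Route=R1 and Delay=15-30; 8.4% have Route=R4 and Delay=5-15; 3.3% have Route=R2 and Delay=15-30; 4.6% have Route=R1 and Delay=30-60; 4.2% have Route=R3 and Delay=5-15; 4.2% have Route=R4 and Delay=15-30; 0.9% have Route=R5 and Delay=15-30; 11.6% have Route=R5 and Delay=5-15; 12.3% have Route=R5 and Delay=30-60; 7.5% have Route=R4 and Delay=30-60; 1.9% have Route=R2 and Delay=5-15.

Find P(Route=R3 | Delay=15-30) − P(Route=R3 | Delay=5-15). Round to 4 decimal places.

P(Delay=15-30) = 0.106 + 0.033 + 0.109 + 0.042 + 0.009 = 0.299; P(Route=R3 | Delay=15-30) = 0.109/0.299 = 0.36455.
P(Delay=5-15) = 0.034 + 0.019 + 0.042 + 0.084 + 0.116 = 0.295; P(Route=R3 | Delay=5-15) = 0.042/0.295 = 0.14237.
Difference = 0.2222.

0.2222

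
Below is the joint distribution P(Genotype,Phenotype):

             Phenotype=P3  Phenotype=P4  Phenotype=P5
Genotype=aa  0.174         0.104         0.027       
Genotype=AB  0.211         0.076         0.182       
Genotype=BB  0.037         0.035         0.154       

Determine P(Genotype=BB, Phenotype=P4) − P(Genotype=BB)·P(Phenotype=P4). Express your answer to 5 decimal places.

-0.01359

P(Genotype=BB) = 0.037 + 0.035 + 0.154 = 0.226.
P(Phenotype=P4) = 0.104 + 0.076 + 0.035 = 0.215.
P(Genotype=BB, Phenotype=P4) − P(Genotype=BB)P(Phenotype=P4) = 0.035 − 0.226×0.215 = -0.01359.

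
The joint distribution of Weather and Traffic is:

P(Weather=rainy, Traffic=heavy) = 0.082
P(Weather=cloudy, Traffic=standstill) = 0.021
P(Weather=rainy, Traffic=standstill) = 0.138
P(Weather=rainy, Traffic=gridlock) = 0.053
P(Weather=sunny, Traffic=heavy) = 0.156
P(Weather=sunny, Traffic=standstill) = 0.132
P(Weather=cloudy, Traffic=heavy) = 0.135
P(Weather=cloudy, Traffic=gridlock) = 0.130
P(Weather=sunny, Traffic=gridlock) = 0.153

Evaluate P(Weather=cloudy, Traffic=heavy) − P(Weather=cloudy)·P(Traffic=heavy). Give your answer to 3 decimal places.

0.028

P(Weather=cloudy) = 0.135 + 0.130 + 0.021 = 0.286.
P(Traffic=heavy) = 0.156 + 0.135 + 0.082 = 0.373.
P(Weather=cloudy, Traffic=heavy) − P(Weather=cloudy)P(Traffic=heavy) = 0.135 − 0.286×0.373 = 0.028.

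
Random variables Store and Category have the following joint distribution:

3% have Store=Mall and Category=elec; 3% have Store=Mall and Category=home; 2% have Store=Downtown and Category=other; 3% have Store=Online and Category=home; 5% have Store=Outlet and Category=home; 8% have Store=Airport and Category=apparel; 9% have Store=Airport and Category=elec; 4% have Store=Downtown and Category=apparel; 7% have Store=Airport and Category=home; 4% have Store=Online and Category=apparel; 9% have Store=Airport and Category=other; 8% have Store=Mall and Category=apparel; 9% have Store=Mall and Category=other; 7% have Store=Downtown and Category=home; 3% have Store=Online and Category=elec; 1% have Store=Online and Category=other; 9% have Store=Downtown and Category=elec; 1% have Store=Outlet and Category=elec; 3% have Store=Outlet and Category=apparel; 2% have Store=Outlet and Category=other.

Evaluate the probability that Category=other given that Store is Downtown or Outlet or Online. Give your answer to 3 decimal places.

0.114

P(Store=Downtown) = 0.04 + 0.09 + 0.07 + 0.02 = 0.22.
P(Store=Outlet) = 0.03 + 0.01 + 0.05 + 0.02 = 0.11.
P(Store=Online) = 0.04 + 0.03 + 0.03 + 0.01 = 0.11.
P(Store ∈ {Downtown, Outlet, Online}) = 0.22 + 0.11 + 0.11 = 0.44; P(Category=other, Store ∈ {Downtown, Outlet, Online}) = 0.02 + 0.02 + 0.01 = 0.05.
P(Category=other | Store ∈ {Downtown, Outlet, Online}) = 0.05/0.44 = 0.114.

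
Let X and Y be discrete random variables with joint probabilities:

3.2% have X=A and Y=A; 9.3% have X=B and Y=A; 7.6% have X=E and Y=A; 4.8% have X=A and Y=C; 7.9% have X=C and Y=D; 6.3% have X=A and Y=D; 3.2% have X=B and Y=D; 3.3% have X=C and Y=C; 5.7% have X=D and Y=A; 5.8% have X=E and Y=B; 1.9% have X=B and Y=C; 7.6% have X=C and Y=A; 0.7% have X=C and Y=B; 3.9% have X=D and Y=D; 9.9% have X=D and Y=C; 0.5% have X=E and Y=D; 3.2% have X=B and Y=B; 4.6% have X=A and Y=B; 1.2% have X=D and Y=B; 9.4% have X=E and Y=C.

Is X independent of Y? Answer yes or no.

no

P(X=E) = 0.233 and P(Y=D) = 0.218, so their product is 0.05079, but P(X=E, Y=D) = 0.005. Since these differ, X and Y are not independent.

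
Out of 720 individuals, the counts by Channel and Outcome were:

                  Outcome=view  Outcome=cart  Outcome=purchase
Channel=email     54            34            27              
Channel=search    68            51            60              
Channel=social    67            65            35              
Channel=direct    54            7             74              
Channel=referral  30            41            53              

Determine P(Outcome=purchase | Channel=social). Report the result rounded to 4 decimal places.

0.2096

Total with Channel=social: 67 + 65 + 35 = 167.
P(Outcome=purchase | Channel=social) = 35/167 = 0.2096.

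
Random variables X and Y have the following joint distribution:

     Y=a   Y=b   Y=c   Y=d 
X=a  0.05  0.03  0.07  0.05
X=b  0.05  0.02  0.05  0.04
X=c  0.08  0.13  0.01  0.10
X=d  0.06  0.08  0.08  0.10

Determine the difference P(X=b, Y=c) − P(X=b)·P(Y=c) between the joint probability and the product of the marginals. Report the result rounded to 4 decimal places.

P(X=b) = 0.05 + 0.02 + 0.05 + 0.04 = 0.16.
P(Y=c) = 0.07 + 0.05 + 0.01 + 0.08 = 0.21.
P(X=b, Y=c) − P(X=b)P(Y=c) = 0.05 − 0.16×0.21 = 0.0164.

0.0164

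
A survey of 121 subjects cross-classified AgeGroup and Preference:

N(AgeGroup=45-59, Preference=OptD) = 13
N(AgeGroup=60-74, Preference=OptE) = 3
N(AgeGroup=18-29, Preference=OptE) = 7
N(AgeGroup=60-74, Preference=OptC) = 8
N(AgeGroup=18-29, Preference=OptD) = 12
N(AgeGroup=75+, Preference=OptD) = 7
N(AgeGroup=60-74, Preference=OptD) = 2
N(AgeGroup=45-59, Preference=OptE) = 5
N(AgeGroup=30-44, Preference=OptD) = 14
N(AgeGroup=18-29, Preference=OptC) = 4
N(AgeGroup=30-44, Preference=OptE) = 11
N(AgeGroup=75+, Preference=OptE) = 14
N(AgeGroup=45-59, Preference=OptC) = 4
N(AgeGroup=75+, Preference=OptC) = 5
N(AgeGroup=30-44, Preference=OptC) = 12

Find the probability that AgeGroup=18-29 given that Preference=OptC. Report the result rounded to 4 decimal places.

Total with Preference=OptC: 4 + 12 + 4 + 8 + 5 = 33.
P(AgeGroup=18-29 | Preference=OptC) = 4/33 = 0.1212.

0.1212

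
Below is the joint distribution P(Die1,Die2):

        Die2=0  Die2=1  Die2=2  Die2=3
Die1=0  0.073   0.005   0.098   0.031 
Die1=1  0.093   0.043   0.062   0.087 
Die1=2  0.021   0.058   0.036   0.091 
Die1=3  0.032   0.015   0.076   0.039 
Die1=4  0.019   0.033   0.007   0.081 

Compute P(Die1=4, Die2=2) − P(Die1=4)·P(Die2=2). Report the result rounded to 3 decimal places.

-0.032

P(Die1=4) = 0.019 + 0.033 + 0.007 + 0.081 = 0.140.
P(Die2=2) = 0.098 + 0.062 + 0.036 + 0.076 + 0.007 = 0.279.
P(Die1=4, Die2=2) − P(Die1=4)P(Die2=2) = 0.007 − 0.140×0.279 = -0.032.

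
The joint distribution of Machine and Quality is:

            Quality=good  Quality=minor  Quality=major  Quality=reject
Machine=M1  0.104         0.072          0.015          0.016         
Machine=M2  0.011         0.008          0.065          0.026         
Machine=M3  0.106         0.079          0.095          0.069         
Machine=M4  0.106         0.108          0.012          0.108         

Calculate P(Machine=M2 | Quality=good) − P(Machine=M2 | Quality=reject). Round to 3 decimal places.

-0.085

P(Quality=good) = 0.104 + 0.011 + 0.106 + 0.106 = 0.327; P(Machine=M2 | Quality=good) = 0.011/0.327 = 0.0336.
P(Quality=reject) = 0.016 + 0.026 + 0.069 + 0.108 = 0.219; P(Machine=M2 | Quality=reject) = 0.026/0.219 = 0.1187.
Difference = -0.085.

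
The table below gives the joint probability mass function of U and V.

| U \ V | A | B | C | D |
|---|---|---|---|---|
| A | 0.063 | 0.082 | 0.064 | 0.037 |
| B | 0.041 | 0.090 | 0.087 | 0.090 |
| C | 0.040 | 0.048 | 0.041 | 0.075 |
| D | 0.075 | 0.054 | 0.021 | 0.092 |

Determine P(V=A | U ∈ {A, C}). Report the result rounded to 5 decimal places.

P(U=A) = 0.063 + 0.082 + 0.064 + 0.037 = 0.246.
P(U=C) = 0.040 + 0.048 + 0.041 + 0.075 = 0.204.
P(U ∈ {A, C}) = 0.246 + 0.204 = 0.450; P(V=A, U ∈ {A, C}) = 0.063 + 0.040 = 0.103.
P(V=A | U ∈ {A, C}) = 0.103/0.450 = 0.22889.

0.22889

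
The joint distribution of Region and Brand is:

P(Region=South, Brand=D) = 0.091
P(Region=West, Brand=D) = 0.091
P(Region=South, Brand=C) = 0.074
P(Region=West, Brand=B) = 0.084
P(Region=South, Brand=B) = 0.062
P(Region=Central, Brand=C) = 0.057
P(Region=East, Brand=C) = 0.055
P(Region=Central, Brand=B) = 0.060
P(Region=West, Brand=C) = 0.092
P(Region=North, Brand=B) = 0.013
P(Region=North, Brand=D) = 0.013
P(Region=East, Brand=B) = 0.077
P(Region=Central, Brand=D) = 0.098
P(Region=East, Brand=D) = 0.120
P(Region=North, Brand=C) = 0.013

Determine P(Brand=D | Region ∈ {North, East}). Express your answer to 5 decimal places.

P(Region=North) = 0.013 + 0.013 + 0.013 = 0.039.
P(Region=East) = 0.077 + 0.055 + 0.120 = 0.252.
P(Region ∈ {North, East}) = 0.039 + 0.252 = 0.291; P(Brand=D, Region ∈ {North, East}) = 0.013 + 0.120 = 0.133.
P(Brand=D | Region ∈ {North, East}) = 0.133/0.291 = 0.45704.

0.45704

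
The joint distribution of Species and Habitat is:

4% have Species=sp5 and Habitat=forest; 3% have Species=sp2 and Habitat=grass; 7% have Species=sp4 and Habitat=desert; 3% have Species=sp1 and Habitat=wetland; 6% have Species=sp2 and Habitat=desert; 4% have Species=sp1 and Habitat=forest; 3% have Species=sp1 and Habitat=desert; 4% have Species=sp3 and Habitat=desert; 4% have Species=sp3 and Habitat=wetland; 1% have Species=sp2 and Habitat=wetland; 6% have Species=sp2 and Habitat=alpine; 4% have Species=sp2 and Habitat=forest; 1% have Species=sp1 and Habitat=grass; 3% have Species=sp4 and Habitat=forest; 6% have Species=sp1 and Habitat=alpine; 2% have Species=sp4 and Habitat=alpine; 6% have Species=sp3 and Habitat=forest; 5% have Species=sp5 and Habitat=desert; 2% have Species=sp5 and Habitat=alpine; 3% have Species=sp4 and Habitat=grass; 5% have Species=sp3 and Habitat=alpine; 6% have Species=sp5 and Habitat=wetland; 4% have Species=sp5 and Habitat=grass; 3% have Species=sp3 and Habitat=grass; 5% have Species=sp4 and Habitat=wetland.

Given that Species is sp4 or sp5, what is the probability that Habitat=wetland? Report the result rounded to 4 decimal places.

P(Species=sp4) = 0.03 + 0.03 + 0.05 + 0.07 + 0.02 = 0.20.
P(Species=sp5) = 0.04 + 0.04 + 0.06 + 0.05 + 0.02 = 0.21.
P(Species ∈ {sp4, sp5}) = 0.20 + 0.21 = 0.41; P(Habitat=wetland, Species ∈ {sp4, sp5}) = 0.05 + 0.06 = 0.11.
P(Habitat=wetland | Species ∈ {sp4, sp5}) = 0.11/0.41 = 0.2683.

0.2683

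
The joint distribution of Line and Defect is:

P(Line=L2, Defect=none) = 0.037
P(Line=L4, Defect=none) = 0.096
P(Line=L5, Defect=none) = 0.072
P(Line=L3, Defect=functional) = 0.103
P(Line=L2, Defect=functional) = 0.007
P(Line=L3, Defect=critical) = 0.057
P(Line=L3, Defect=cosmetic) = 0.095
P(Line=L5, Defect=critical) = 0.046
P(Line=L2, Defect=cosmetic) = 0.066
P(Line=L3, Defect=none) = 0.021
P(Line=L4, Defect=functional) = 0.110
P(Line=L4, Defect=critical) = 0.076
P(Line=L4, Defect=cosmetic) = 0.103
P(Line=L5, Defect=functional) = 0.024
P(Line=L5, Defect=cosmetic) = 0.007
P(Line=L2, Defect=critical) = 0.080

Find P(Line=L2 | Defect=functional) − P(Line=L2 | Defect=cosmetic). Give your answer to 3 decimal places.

P(Defect=functional) = 0.007 + 0.103 + 0.110 + 0.024 = 0.244; P(Line=L2 | Defect=functional) = 0.007/0.244 = 0.0287.
P(Defect=cosmetic) = 0.066 + 0.095 + 0.103 + 0.007 = 0.271; P(Line=L2 | Defect=cosmetic) = 0.066/0.271 = 0.2435.
Difference = -0.215.

-0.215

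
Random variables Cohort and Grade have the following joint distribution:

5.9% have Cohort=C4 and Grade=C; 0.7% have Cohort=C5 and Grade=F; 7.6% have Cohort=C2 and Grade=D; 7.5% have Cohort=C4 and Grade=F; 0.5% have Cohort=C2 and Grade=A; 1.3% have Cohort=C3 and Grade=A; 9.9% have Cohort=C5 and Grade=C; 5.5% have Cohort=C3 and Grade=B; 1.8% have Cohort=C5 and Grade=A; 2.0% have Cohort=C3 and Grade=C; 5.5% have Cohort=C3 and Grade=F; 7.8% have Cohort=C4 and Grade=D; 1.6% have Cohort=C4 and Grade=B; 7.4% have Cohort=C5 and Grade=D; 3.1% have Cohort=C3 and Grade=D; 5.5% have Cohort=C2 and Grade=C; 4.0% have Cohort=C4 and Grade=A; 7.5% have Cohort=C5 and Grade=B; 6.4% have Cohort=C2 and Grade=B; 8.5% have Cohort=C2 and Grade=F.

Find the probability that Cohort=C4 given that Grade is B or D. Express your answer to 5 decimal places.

P(Grade=B) = 0.064 + 0.055 + 0.016 + 0.075 = 0.210.
P(Grade=D) = 0.076 + 0.031 + 0.078 + 0.074 = 0.259.
P(Grade ∈ {B, D}) = 0.210 + 0.259 = 0.469; P(Cohort=C4, Grade ∈ {B, D}) = 0.016 + 0.078 = 0.094.
P(Cohort=C4 | Grade ∈ {B, D}) = 0.094/0.469 = 0.20043.

0.20043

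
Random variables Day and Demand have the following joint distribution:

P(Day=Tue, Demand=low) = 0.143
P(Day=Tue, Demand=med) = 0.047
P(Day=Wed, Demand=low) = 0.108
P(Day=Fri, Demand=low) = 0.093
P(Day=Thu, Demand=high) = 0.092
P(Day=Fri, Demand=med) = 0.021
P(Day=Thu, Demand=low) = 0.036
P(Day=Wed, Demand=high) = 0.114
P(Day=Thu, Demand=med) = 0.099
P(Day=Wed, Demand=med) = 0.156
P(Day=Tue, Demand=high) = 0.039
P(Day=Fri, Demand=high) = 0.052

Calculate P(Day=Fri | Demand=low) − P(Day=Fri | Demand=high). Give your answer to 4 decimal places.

0.0697

P(Demand=low) = 0.143 + 0.108 + 0.036 + 0.093 = 0.380; P(Day=Fri | Demand=low) = 0.093/0.380 = 0.24474.
P(Demand=high) = 0.039 + 0.114 + 0.092 + 0.052 = 0.297; P(Day=Fri | Demand=high) = 0.052/0.297 = 0.17508.
Difference = 0.0697.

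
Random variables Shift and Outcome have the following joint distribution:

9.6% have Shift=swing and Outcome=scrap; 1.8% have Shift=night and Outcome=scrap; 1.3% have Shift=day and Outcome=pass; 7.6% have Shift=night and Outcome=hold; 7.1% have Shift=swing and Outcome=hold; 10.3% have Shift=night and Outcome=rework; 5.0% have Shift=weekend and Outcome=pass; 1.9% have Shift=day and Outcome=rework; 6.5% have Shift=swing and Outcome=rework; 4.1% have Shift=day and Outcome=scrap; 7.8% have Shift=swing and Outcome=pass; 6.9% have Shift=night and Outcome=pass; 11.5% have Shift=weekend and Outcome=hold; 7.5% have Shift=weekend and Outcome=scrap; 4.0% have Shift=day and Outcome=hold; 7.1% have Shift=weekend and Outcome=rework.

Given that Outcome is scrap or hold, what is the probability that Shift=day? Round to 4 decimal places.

0.1523

P(Outcome=scrap) = 0.041 + 0.096 + 0.018 + 0.075 = 0.230.
P(Outcome=hold) = 0.040 + 0.071 + 0.076 + 0.115 = 0.302.
P(Outcome ∈ {scrap, hold}) = 0.230 + 0.302 = 0.532; P(Shift=day, Outcome ∈ {scrap, hold}) = 0.041 + 0.040 = 0.081.
P(Shift=day | Outcome ∈ {scrap, hold}) = 0.081/0.532 = 0.1523.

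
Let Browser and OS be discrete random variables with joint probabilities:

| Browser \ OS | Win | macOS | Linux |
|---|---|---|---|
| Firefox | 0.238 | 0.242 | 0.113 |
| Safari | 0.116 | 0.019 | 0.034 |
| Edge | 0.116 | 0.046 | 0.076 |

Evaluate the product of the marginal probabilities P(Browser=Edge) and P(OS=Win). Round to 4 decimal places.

P(Browser=Edge) = 0.116 + 0.046 + 0.076 = 0.238.
P(OS=Win) = 0.238 + 0.116 + 0.116 = 0.470.
Product: 0.238 × 0.470 = 0.1119.

0.1119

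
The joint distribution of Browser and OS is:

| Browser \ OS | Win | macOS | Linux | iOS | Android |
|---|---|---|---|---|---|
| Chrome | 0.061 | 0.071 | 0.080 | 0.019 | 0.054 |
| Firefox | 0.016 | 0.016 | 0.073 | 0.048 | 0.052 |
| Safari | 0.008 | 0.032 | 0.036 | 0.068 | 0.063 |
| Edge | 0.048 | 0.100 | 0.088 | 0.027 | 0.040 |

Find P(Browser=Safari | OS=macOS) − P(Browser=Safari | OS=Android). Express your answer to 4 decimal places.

-0.1553

P(OS=macOS) = 0.071 + 0.016 + 0.032 + 0.100 = 0.219; P(Browser=Safari | OS=macOS) = 0.032/0.219 = 0.14612.
P(OS=Android) = 0.054 + 0.052 + 0.063 + 0.040 = 0.209; P(Browser=Safari | OS=Android) = 0.063/0.209 = 0.30144.
Difference = -0.1553.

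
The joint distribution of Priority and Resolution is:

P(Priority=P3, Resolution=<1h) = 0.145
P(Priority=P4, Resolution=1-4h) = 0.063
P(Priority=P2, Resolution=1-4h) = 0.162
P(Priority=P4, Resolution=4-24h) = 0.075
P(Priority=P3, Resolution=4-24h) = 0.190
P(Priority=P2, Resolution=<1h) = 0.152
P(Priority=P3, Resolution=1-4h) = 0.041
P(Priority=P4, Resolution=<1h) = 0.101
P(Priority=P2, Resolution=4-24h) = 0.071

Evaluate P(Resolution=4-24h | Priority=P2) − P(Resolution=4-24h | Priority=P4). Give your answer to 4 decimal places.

P(Priority=P2) = 0.152 + 0.162 + 0.071 = 0.385; P(Resolution=4-24h | Priority=P2) = 0.071/0.385 = 0.18442.
P(Priority=P4) = 0.101 + 0.063 + 0.075 = 0.239; P(Resolution=4-24h | Priority=P4) = 0.075/0.239 = 0.31381.
Difference = -0.1294.

-0.1294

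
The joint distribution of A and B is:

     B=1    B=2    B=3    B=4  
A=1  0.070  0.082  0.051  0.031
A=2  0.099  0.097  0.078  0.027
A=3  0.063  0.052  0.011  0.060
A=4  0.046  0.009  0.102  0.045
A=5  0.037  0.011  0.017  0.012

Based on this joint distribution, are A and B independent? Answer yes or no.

no

P(A=4) = 0.202 and P(B=3) = 0.259, so their product is 0.05232, but P(A=4, B=3) = 0.102. Since these differ, A and B are not independent.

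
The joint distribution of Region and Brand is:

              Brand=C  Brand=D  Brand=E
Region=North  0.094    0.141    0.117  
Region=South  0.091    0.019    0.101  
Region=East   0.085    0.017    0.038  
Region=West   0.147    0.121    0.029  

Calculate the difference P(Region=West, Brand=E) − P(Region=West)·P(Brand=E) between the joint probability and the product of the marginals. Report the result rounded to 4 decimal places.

-0.0556

P(Region=West) = 0.147 + 0.121 + 0.029 = 0.297.
P(Brand=E) = 0.117 + 0.101 + 0.038 + 0.029 = 0.285.
P(Region=West, Brand=E) − P(Region=West)P(Brand=E) = 0.029 − 0.297×0.285 = -0.0556.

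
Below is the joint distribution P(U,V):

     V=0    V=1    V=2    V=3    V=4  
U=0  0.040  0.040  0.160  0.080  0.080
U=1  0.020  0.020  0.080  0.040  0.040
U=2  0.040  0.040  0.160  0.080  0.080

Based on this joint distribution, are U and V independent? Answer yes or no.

Every cell satisfies P(U,V) = P(U)·P(V). For instance P(U=2) = 0.400, P(V=3) = 0.200, and 0.400×0.200 = 0.080 matches the joint entry. So U and V are independent.

yes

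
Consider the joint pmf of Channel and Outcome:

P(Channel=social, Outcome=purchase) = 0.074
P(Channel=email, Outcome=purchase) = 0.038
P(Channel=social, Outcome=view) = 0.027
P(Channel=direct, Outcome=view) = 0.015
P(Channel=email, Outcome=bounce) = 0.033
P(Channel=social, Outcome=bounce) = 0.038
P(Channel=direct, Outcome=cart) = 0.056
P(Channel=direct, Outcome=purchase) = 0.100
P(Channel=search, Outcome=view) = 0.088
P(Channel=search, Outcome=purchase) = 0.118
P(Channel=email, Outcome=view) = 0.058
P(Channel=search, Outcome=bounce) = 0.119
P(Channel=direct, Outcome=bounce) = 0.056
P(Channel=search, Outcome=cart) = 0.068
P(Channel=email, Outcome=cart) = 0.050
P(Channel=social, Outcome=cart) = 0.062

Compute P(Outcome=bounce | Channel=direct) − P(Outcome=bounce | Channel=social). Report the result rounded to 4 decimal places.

P(Channel=direct) = 0.056 + 0.015 + 0.056 + 0.100 = 0.227; P(Outcome=bounce | Channel=direct) = 0.056/0.227 = 0.24670.
P(Channel=social) = 0.038 + 0.027 + 0.062 + 0.074 = 0.201; P(Outcome=bounce | Channel=social) = 0.038/0.201 = 0.18905.
Difference = 0.0576.

0.0576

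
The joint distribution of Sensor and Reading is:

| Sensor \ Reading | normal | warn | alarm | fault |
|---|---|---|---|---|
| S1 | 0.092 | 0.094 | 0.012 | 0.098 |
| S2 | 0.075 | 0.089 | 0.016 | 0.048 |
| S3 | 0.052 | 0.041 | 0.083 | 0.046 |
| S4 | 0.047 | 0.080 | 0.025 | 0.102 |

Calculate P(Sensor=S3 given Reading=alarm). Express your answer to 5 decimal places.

0.61029

P(Reading=alarm) = 0.012 + 0.016 + 0.083 + 0.025 = 0.136.
P(Sensor=S3 | Reading=alarm) = 0.083/0.136 = 0.61029.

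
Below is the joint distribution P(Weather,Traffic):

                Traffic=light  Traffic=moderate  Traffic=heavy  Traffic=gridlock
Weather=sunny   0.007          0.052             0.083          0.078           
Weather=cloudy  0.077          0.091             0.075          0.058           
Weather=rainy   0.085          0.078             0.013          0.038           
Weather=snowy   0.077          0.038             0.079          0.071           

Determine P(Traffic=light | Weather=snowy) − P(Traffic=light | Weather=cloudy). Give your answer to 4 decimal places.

0.0348

P(Weather=snowy) = 0.077 + 0.038 + 0.079 + 0.071 = 0.265; P(Traffic=light | Weather=snowy) = 0.077/0.265 = 0.29057.
P(Weather=cloudy) = 0.077 + 0.091 + 0.075 + 0.058 = 0.301; P(Traffic=light | Weather=cloudy) = 0.077/0.301 = 0.25581.
Difference = 0.0348.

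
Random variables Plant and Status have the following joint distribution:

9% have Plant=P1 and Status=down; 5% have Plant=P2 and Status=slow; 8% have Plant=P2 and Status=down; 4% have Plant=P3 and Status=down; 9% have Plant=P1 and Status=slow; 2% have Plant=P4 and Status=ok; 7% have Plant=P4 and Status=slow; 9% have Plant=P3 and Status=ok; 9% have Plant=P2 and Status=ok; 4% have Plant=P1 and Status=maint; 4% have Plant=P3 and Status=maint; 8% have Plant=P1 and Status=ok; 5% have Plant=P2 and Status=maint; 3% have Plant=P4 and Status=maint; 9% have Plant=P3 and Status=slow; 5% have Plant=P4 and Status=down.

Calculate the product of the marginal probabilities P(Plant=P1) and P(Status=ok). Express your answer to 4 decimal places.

0.0840

P(Plant=P1) = 0.08 + 0.09 + 0.09 + 0.04 = 0.30.
P(Status=ok) = 0.08 + 0.09 + 0.09 + 0.02 = 0.28.
Product: 0.30 × 0.28 = 0.0840.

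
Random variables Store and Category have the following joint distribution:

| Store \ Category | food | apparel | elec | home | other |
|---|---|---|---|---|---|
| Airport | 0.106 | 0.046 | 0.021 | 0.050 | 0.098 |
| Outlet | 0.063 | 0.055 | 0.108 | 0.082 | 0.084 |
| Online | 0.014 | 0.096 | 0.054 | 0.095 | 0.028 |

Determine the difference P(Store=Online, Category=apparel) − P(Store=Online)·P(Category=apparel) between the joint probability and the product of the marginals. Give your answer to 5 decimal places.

P(Store=Online) = 0.014 + 0.096 + 0.054 + 0.095 + 0.028 = 0.287.
P(Category=apparel) = 0.046 + 0.055 + 0.096 = 0.197.
P(Store=Online, Category=apparel) − P(Store=Online)P(Category=apparel) = 0.096 − 0.287×0.197 = 0.03946.

0.03946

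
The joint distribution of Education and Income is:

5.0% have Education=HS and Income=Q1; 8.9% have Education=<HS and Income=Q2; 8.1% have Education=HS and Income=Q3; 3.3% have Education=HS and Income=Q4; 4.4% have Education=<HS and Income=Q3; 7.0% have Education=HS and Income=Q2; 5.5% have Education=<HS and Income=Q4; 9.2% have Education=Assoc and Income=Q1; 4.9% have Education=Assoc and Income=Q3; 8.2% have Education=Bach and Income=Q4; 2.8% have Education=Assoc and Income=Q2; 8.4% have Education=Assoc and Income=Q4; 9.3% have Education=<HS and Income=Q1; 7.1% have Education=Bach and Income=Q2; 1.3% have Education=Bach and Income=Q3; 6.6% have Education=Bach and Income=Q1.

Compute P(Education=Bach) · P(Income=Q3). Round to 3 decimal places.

0.043

P(Education=Bach) = 0.066 + 0.071 + 0.013 + 0.082 = 0.232.
P(Income=Q3) = 0.044 + 0.081 + 0.049 + 0.013 = 0.187.
Product: 0.232 × 0.187 = 0.043.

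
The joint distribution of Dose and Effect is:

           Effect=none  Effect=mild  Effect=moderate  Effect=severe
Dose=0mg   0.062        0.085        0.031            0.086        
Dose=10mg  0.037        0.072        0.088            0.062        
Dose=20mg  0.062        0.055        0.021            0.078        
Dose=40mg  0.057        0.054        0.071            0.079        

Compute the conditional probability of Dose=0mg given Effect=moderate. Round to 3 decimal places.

0.147

P(Effect=moderate) = 0.031 + 0.088 + 0.021 + 0.071 = 0.211.
P(Dose=0mg | Effect=moderate) = 0.031/0.211 = 0.147.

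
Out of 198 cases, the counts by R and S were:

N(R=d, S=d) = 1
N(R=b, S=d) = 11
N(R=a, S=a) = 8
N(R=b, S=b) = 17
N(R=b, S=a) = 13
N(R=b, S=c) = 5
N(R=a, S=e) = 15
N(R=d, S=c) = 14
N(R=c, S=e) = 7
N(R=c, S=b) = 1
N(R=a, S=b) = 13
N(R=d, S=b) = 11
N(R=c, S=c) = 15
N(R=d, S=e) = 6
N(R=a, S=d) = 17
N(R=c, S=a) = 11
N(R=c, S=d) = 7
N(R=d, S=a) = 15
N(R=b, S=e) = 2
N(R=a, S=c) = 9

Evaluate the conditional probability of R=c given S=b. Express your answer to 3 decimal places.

Total with S=b: 13 + 17 + 1 + 11 = 42.
P(R=c | S=b) = 1/42 = 0.024.

0.024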